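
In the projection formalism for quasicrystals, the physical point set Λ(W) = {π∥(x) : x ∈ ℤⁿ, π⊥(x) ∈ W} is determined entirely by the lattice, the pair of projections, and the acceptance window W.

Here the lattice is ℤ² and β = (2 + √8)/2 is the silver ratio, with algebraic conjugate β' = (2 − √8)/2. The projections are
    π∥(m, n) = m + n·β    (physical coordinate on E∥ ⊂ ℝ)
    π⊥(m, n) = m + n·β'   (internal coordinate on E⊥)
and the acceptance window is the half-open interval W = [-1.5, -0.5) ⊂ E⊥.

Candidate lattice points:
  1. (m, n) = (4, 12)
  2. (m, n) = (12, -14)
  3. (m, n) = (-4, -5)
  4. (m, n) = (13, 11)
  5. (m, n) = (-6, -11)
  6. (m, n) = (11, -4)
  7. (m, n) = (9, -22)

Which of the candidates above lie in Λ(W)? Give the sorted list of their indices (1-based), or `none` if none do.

Numerically β ≈ 2.414214 and β' = −1/β ≈ -0.414214.
[1] lift (4,12): star map gives -0.970563; window check -1.5 ≤ -0.970563 < -0.5 is true → IN Λ
[2] lift (12,-14): star map gives 17.798990; window check -1.5 ≤ 17.798990 < -0.5 is false → out
[3] lift (-4,-5): star map gives -1.928932; window check -1.5 ≤ -1.928932 < -0.5 is false → out
[4] lift (13,11): star map gives 8.443651; window check -1.5 ≤ 8.443651 < -0.5 is false → out
[5] lift (-6,-11): star map gives -1.443651; window check -1.5 ≤ -1.443651 < -0.5 is true → IN Λ
[6] lift (11,-4): star map gives 12.656854; window check -1.5 ≤ 12.656854 < -0.5 is false → out
[7] lift (9,-22): star map gives 18.112698; window check -1.5 ≤ 18.112698 < -0.5 is false → out

1, 5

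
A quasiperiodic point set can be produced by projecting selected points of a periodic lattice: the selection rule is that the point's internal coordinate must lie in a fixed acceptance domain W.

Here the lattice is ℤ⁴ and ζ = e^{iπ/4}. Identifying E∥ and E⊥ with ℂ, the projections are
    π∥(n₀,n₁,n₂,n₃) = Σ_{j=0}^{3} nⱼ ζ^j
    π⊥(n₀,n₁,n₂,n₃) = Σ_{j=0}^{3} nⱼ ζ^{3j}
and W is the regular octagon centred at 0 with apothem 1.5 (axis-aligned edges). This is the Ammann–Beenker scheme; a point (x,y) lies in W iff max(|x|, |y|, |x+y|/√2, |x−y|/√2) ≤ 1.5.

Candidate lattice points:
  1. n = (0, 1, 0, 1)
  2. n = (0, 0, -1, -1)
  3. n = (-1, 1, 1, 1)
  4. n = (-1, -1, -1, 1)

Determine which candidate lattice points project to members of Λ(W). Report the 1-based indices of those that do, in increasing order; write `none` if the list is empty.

1, 2, 3, 4

π⊥(n) = n₀ + n₁ζ³ + n₂ζ⁶ + n₃ζ⁹ where ζ = e^{iπ/4}.
candidate 1: n = (0, 1, 0, 1) → π⊥ ≈ (+0.0000, +1.4142); max(|x|,|y|,|x±y|/√2) = 1.4142 ≤ 1.5 ⇒ ∈ W
candidate 2: n = (0, 0, -1, -1) → π⊥ ≈ (-0.7071, +0.2929); max(|x|,|y|,|x±y|/√2) = 0.7071 ≤ 1.5 ⇒ ∈ W
candidate 3: n = (-1, 1, 1, 1) → π⊥ ≈ (-1.0000, +0.4142); max(|x|,|y|,|x±y|/√2) = 1.0000 ≤ 1.5 ⇒ ∈ W
candidate 4: n = (-1, -1, -1, 1) → π⊥ ≈ (+0.4142, +1.0000); max(|x|,|y|,|x±y|/√2) = 1.0000 ≤ 1.5 ⇒ ∈ W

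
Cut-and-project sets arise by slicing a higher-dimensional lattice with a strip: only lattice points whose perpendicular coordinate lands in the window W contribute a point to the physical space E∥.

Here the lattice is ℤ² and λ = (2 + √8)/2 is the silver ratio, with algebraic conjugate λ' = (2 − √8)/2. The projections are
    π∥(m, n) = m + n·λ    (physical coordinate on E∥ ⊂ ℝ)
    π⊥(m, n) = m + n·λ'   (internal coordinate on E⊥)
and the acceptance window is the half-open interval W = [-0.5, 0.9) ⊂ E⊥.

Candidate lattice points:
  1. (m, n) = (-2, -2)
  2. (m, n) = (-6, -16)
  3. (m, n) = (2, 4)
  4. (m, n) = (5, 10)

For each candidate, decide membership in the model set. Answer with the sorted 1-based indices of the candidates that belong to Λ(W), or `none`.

2, 3, 4

λ' = (2−√8)/2 ≈ -0.4142.
#1 (-2,-2): internal coord -2 + (-2)·λ' = -1.1716; -1.1716 ∉ [-0.5, 0.9) → out
#2 (-6,-16): internal coord -6 + (-16)·λ' = +0.6274; +0.6274 ∈ [-0.5, 0.9) → IN Λ
#3 (2,4): internal coord 2 + (4)·λ' = +0.3431; +0.3431 ∈ [-0.5, 0.9) → IN Λ
#4 (5,10): internal coord 5 + (10)·λ' = +0.8579; +0.8579 ∈ [-0.5, 0.9) → IN Λ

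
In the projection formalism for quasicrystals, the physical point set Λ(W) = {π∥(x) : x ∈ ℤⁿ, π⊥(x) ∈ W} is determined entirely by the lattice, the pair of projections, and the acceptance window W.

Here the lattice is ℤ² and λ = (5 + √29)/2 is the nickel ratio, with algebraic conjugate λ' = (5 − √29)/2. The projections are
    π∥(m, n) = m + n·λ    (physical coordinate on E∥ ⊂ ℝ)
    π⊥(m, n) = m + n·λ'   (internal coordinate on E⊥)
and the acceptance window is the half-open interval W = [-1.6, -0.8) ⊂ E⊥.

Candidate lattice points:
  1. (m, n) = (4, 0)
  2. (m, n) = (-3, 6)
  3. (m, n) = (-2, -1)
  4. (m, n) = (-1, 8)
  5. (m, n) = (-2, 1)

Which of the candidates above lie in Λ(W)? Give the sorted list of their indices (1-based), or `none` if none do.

none

Compute λ' = (5−√29)/2 = -0.19258, so π⊥(m,n) = m -0.19258·n.
candidate 1: (m,n)=(4,0) → π∥ = 4+0·λ ≈ 4.00000, π⊥ = 4+0·λ' ≈ 4.00000 ∉ [-1.6, -0.8) ⇒ out
candidate 2: (m,n)=(-3,6) → π∥ = -3+6·λ ≈ 28.15549, π⊥ = -3+6·λ' ≈ -4.15549 ∉ [-1.6, -0.8) ⇒ out
candidate 3: (m,n)=(-2,-1) → π∥ = -2-1·λ ≈ -7.19258, π⊥ = -2-1·λ' ≈ -1.80742 ∉ [-1.6, -0.8) ⇒ out
candidate 4: (m,n)=(-1,8) → π∥ = -1+8·λ ≈ 40.54066, π⊥ = -1+8·λ' ≈ -2.54066 ∉ [-1.6, -0.8) ⇒ out
candidate 5: (m,n)=(-2,1) → π∥ = -2+1·λ ≈ 3.19258, π⊥ = -2+1·λ' ≈ -2.19258 ∉ [-1.6, -0.8) ⇒ out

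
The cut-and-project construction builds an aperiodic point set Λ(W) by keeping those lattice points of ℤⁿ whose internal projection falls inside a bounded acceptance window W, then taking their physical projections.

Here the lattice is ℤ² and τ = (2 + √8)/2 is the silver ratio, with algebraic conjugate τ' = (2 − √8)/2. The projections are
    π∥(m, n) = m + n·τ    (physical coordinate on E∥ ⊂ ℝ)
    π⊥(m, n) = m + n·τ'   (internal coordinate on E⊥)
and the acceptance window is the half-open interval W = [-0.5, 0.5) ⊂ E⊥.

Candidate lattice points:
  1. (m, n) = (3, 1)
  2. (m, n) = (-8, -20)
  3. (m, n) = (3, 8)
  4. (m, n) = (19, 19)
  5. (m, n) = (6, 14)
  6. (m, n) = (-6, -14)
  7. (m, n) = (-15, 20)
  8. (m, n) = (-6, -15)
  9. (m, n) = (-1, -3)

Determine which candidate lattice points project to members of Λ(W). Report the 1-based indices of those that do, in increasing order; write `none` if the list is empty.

Compute τ' = (2−√8)/2 = -0.414214, so π⊥(m,n) = m -0.414214·n.
#1 (3,1): internal coord 3 + (1)·τ' = +2.585786; +2.585786 ∉ [-0.5, 0.5) → out
#2 (-8,-20): internal coord -8 + (-20)·τ' = +0.284271; +0.284271 ∈ [-0.5, 0.5) → IN Λ
#3 (3,8): internal coord 3 + (8)·τ' = -0.313708; -0.313708 ∈ [-0.5, 0.5) → IN Λ
#4 (19,19): internal coord 19 + (19)·τ' = +11.129942; +11.129942 ∉ [-0.5, 0.5) → out
#5 (6,14): internal coord 6 + (14)·τ' = +0.201010; +0.201010 ∈ [-0.5, 0.5) → IN Λ
#6 (-6,-14): internal coord -6 + (-14)·τ' = -0.201010; -0.201010 ∈ [-0.5, 0.5) → IN Λ
#7 (-15,20): internal coord -15 + (20)·τ' = -23.284271; -23.284271 ∉ [-0.5, 0.5) → out
#8 (-6,-15): internal coord -6 + (-15)·τ' = +0.213203; +0.213203 ∈ [-0.5, 0.5) → IN Λ
#9 (-1,-3): internal coord -1 + (-3)·τ' = +0.242641; +0.242641 ∈ [-0.5, 0.5) → IN Λ

2, 3, 5, 6, 8, 9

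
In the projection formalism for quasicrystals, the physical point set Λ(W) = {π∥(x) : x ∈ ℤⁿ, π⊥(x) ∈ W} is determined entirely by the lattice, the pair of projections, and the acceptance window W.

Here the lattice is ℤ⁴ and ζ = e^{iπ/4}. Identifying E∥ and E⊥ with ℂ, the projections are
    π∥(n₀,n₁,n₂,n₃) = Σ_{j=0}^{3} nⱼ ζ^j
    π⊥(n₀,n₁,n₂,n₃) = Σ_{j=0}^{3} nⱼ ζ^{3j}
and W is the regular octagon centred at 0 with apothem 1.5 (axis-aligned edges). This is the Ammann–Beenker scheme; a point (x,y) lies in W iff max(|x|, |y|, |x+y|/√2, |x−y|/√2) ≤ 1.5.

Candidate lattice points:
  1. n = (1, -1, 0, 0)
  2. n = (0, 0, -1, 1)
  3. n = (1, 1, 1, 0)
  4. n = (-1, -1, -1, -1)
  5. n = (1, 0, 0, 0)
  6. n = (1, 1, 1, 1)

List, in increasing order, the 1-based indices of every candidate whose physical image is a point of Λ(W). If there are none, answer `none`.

With ζ = e^{iπ/4} the internal vectors are ζ^0,ζ^3,ζ^6,ζ^9.
#1 (1, -1, 0, 0): internal (1.7071, -0.7071); octagon support 1.7071 vs apothem 1.5 → ∉ W
#2 (0, 0, -1, 1): internal (0.7071, 1.7071); octagon support 1.7071 vs apothem 1.5 → ∉ W
#3 (1, 1, 1, 0): internal (0.2929, -0.2929); octagon support 0.4142 vs apothem 1.5 → ∈ W
#4 (-1, -1, -1, -1): internal (-1.0000, -0.4142); octagon support 1.0000 vs apothem 1.5 → ∈ W
#5 (1, 0, 0, 0): internal (1.0000, 0.0000); octagon support 1.0000 vs apothem 1.5 → ∈ W
#6 (1, 1, 1, 1): internal (1.0000, 0.4142); octagon support 1.0000 vs apothem 1.5 → ∈ W

3, 4, 5, 6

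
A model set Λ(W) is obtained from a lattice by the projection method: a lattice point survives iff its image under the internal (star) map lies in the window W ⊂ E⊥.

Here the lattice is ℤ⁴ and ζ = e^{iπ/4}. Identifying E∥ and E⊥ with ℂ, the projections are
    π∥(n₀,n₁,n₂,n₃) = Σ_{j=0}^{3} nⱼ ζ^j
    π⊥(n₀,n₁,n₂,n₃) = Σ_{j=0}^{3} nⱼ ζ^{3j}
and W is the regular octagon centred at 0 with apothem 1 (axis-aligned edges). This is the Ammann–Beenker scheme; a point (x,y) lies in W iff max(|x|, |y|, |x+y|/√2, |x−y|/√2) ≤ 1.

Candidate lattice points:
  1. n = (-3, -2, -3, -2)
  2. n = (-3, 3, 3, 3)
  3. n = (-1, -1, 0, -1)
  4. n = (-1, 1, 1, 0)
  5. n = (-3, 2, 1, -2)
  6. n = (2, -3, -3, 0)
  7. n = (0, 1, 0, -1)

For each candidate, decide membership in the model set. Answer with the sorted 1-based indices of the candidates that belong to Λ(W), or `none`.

none

With ζ = e^{iπ/4} the internal vectors are ζ^0,ζ^3,ζ^6,ζ^9.
#1 (-3, -2, -3, -2): internal (-3.00000, 0.17157); octagon support 3.00000 vs apothem 1 → ∉ W
#2 (-3, 3, 3, 3): internal (-3.00000, 1.24264); octagon support 3.00000 vs apothem 1 → ∉ W
#3 (-1, -1, 0, -1): internal (-1.00000, -1.41421); octagon support 1.70711 vs apothem 1 → ∉ W
#4 (-1, 1, 1, 0): internal (-1.70711, -0.29289); octagon support 1.70711 vs apothem 1 → ∉ W
#5 (-3, 2, 1, -2): internal (-5.82843, -1.00000); octagon support 5.82843 vs apothem 1 → ∉ W
#6 (2, -3, -3, 0): internal (4.12132, 0.87868); octagon support 4.12132 vs apothem 1 → ∉ W
#7 (0, 1, 0, -1): internal (-1.41421, 0.00000); octagon support 1.41421 vs apothem 1 → ∉ W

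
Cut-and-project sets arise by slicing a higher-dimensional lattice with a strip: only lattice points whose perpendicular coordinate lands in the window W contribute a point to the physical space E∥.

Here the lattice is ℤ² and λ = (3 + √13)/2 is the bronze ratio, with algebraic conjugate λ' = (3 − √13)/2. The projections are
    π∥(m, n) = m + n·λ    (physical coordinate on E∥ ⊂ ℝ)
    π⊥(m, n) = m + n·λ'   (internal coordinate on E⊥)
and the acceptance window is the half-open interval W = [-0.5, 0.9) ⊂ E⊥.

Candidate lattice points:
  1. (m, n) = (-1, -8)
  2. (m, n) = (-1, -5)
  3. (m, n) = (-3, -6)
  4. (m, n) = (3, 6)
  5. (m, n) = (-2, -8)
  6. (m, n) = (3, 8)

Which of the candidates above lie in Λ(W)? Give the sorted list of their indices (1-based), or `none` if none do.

2, 5, 6

Numerically λ ≈ 3.3028 and λ' = −1/λ ≈ -0.3028.
[1] lift (-1,-8): star map gives 1.4222; window check -0.5 ≤ 1.4222 < 0.9 is false → out
[2] lift (-1,-5): star map gives 0.5139; window check -0.5 ≤ 0.5139 < 0.9 is true → IN Λ
[3] lift (-3,-6): star map gives -1.1833; window check -0.5 ≤ -1.1833 < 0.9 is false → out
[4] lift (3,6): star map gives 1.1833; window check -0.5 ≤ 1.1833 < 0.9 is false → out
[5] lift (-2,-8): star map gives 0.4222; window check -0.5 ≤ 0.4222 < 0.9 is true → IN Λ
[6] lift (3,8): star map gives 0.5778; window check -0.5 ≤ 0.5778 < 0.9 is true → IN Λ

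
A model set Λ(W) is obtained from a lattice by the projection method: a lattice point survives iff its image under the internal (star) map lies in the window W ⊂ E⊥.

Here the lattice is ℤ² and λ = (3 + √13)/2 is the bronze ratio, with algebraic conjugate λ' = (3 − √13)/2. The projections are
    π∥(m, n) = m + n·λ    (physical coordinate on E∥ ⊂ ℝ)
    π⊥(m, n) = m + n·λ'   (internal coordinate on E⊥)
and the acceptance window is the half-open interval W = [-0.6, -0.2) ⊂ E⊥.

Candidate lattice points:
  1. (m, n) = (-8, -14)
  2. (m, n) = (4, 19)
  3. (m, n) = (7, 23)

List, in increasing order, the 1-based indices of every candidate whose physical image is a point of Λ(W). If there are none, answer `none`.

Numerically λ ≈ 3.30278 and λ' = −1/λ ≈ -0.30278.
#1 (-8,-14): internal coord -8 + (-14)·λ' = -3.76114; -3.76114 ∉ [-0.6, -0.2) → out
#2 (4,19): internal coord 4 + (19)·λ' = -1.75274; -1.75274 ∉ [-0.6, -0.2) → out
#3 (7,23): internal coord 7 + (23)·λ' = +0.03616; +0.03616 ∉ [-0.6, -0.2) → out

none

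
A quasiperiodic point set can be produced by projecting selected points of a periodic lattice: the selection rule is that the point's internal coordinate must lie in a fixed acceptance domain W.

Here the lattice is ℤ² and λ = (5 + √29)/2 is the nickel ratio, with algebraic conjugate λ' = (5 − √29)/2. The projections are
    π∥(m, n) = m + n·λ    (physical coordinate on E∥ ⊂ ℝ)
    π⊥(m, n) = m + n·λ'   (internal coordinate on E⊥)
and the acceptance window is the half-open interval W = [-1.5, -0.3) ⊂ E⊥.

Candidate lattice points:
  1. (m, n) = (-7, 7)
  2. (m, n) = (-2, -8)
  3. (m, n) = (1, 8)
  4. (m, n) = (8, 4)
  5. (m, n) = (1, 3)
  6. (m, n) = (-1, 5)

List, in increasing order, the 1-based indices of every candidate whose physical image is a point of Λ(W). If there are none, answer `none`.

Numerically λ ≈ 5.1926 and λ' = −1/λ ≈ -0.1926.
[1] lift (-7,7): star map gives -8.3481; window check -1.5 ≤ -8.3481 < -0.3 is false → out
[2] lift (-2,-8): star map gives -0.4593; window check -1.5 ≤ -0.4593 < -0.3 is true → IN Λ
[3] lift (1,8): star map gives -0.5407; window check -1.5 ≤ -0.5407 < -0.3 is true → IN Λ
[4] lift (8,4): star map gives 7.2297; window check -1.5 ≤ 7.2297 < -0.3 is false → out
[5] lift (1,3): star map gives 0.4223; window check -1.5 ≤ 0.4223 < -0.3 is false → out
[6] lift (-1,5): star map gives -1.9629; window check -1.5 ≤ -1.9629 < -0.3 is false → out

2, 3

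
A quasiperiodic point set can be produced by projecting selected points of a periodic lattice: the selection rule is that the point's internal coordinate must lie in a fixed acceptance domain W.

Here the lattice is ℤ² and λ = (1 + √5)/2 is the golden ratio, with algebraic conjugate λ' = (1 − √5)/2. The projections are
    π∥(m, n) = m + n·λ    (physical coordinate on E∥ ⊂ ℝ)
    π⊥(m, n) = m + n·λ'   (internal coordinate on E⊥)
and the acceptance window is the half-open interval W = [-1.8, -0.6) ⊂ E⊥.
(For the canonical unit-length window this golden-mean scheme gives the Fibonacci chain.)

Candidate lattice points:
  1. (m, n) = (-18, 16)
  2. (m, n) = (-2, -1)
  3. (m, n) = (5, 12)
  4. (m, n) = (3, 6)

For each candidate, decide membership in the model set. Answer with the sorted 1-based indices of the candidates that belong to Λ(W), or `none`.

λ' = (1−√5)/2 ≈ -0.618034.
#1 (-18,16): internal coord -18 + (16)·λ' = -27.888544; -27.888544 ∉ [-1.8, -0.6) → out
#2 (-2,-1): internal coord -2 + (-1)·λ' = -1.381966; -1.381966 ∈ [-1.8, -0.6) → IN Λ
#3 (5,12): internal coord 5 + (12)·λ' = -2.416408; -2.416408 ∉ [-1.8, -0.6) → out
#4 (3,6): internal coord 3 + (6)·λ' = -0.708204; -0.708204 ∈ [-1.8, -0.6) → IN Λ

2, 4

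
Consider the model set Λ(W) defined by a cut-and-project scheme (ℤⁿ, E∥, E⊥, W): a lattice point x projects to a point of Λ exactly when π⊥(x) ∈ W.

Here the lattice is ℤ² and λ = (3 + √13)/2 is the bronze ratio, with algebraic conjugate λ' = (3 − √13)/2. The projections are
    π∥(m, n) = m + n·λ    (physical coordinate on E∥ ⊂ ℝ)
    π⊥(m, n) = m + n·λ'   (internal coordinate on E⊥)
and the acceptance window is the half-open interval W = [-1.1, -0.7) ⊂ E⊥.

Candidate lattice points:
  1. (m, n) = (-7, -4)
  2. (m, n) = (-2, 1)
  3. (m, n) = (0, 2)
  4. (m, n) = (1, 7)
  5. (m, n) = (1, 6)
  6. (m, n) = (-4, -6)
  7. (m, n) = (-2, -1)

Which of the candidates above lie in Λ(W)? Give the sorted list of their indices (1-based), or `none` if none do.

Compute λ' = (3−√13)/2 = -0.30278, so π⊥(m,n) = m -0.30278·n.
[1] lift (-7,-4): star map gives -5.78890; window check -1.1 ≤ -5.78890 < -0.7 is false → out
[2] lift (-2,1): star map gives -2.30278; window check -1.1 ≤ -2.30278 < -0.7 is false → out
[3] lift (0,2): star map gives -0.60555; window check -1.1 ≤ -0.60555 < -0.7 is false → out
[4] lift (1,7): star map gives -1.11943; window check -1.1 ≤ -1.11943 < -0.7 is false → out
[5] lift (1,6): star map gives -0.81665; window check -1.1 ≤ -0.81665 < -0.7 is true → IN Λ
[6] lift (-4,-6): star map gives -2.18335; window check -1.1 ≤ -2.18335 < -0.7 is false → out
[7] lift (-2,-1): star map gives -1.69722; window check -1.1 ≤ -1.69722 < -0.7 is false → out

5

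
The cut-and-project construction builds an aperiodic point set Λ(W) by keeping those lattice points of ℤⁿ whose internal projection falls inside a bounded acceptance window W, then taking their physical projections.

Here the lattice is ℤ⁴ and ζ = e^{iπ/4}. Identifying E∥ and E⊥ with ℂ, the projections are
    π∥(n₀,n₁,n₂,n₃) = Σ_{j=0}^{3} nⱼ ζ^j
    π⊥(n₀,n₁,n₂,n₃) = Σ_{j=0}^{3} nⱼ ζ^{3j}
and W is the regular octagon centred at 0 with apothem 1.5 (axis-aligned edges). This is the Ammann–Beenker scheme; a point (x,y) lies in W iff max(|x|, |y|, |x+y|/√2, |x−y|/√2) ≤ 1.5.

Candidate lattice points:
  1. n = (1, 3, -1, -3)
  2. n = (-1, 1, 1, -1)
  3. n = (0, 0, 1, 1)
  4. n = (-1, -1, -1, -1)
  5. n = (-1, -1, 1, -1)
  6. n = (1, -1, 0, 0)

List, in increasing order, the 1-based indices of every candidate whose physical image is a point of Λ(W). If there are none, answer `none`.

Internal map: ζ^{3j} for j=0..3 gives (1,0), (−√2/2,√2/2), (0,−1), (√2/2,√2/2).
candidate 1: n = (1, 3, -1, -3) → π⊥ ≈ (-3.2426, +1.0000); max(|x|,|y|,|x±y|/√2) = 3.2426 > 1.5 ⇒ ∉ W
candidate 2: n = (-1, 1, 1, -1) → π⊥ ≈ (-2.4142, -1.0000); max(|x|,|y|,|x±y|/√2) = 2.4142 > 1.5 ⇒ ∉ W
candidate 3: n = (0, 0, 1, 1) → π⊥ ≈ (+0.7071, -0.2929); max(|x|,|y|,|x±y|/√2) = 0.7071 ≤ 1.5 ⇒ ∈ W
candidate 4: n = (-1, -1, -1, -1) → π⊥ ≈ (-1.0000, -0.4142); max(|x|,|y|,|x±y|/√2) = 1.0000 ≤ 1.5 ⇒ ∈ W
candidate 5: n = (-1, -1, 1, -1) → π⊥ ≈ (-1.0000, -2.4142); max(|x|,|y|,|x±y|/√2) = 2.4142 > 1.5 ⇒ ∉ W
candidate 6: n = (1, -1, 0, 0) → π⊥ ≈ (+1.7071, -0.7071); max(|x|,|y|,|x±y|/√2) = 1.7071 > 1.5 ⇒ ∉ W

3, 4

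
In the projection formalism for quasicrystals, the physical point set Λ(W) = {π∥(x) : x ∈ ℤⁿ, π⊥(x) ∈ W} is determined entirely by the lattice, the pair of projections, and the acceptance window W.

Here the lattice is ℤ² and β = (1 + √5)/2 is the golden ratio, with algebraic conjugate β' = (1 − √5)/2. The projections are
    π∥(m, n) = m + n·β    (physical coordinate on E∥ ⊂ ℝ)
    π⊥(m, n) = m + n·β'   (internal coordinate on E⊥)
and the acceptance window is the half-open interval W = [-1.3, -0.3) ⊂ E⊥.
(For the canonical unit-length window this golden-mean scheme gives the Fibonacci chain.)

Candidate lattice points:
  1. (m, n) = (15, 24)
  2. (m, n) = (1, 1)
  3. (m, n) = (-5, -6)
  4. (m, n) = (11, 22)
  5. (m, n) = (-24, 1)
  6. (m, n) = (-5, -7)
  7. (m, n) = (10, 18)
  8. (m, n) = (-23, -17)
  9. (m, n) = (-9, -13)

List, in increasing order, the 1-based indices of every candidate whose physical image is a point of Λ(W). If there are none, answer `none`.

3, 6, 7, 9

Compute β' = (1−√5)/2 = -0.618034, so π⊥(m,n) = m -0.618034·n.
#1 (15,24): internal coord 15 + (24)·β' = +0.167184; +0.167184 ∉ [-1.3, -0.3) → out
#2 (1,1): internal coord 1 + (1)·β' = +0.381966; +0.381966 ∉ [-1.3, -0.3) → out
#3 (-5,-6): internal coord -5 + (-6)·β' = -1.291796; -1.291796 ∈ [-1.3, -0.3) → IN Λ
#4 (11,22): internal coord 11 + (22)·β' = -2.596748; -2.596748 ∉ [-1.3, -0.3) → out
#5 (-24,1): internal coord -24 + (1)·β' = -24.618034; -24.618034 ∉ [-1.3, -0.3) → out
#6 (-5,-7): internal coord -5 + (-7)·β' = -0.673762; -0.673762 ∈ [-1.3, -0.3) → IN Λ
#7 (10,18): internal coord 10 + (18)·β' = -1.124612; -1.124612 ∈ [-1.3, -0.3) → IN Λ
#8 (-23,-17): internal coord -23 + (-17)·β' = -12.493422; -12.493422 ∉ [-1.3, -0.3) → out
#9 (-9,-13): internal coord -9 + (-13)·β' = -0.965558; -0.965558 ∈ [-1.3, -0.3) → IN Λ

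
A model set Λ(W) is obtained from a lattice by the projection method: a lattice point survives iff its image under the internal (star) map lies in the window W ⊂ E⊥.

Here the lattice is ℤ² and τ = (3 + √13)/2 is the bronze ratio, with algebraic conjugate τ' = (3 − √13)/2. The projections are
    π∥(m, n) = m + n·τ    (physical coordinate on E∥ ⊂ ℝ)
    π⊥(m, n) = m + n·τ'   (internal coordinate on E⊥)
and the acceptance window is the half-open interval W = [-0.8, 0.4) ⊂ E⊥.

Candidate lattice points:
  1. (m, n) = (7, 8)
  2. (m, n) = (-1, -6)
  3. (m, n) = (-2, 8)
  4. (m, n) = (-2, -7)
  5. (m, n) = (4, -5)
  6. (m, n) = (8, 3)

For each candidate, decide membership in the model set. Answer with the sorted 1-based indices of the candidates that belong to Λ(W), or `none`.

4

Compute τ' = (3−√13)/2 = -0.302776, so π⊥(m,n) = m -0.302776·n.
#1 (7,8): internal coord 7 + (8)·τ' = +4.577795; +4.577795 ∉ [-0.8, 0.4) → out
#2 (-1,-6): internal coord -1 + (-6)·τ' = +0.816654; +0.816654 ∉ [-0.8, 0.4) → out
#3 (-2,8): internal coord -2 + (8)·τ' = -4.422205; -4.422205 ∉ [-0.8, 0.4) → out
#4 (-2,-7): internal coord -2 + (-7)·τ' = +0.119429; +0.119429 ∈ [-0.8, 0.4) → IN Λ
#5 (4,-5): internal coord 4 + (-5)·τ' = +5.513878; +5.513878 ∉ [-0.8, 0.4) → out
#6 (8,3): internal coord 8 + (3)·τ' = +7.091673; +7.091673 ∉ [-0.8, 0.4) → out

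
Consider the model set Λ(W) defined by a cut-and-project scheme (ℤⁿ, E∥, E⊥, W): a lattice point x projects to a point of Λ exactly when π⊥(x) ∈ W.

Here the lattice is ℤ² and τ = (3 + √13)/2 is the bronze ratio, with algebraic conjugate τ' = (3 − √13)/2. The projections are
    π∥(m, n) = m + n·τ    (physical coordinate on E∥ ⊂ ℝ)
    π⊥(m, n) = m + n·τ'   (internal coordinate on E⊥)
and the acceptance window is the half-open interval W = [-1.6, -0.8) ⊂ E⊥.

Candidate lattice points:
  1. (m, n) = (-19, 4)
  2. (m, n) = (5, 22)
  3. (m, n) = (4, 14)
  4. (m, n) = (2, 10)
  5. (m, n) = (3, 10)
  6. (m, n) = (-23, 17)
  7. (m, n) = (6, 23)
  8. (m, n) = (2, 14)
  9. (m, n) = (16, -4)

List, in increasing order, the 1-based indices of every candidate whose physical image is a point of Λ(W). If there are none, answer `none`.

Compute τ' = (3−√13)/2 = -0.302776, so π⊥(m,n) = m -0.302776·n.
candidate 1: (m,n)=(-19,4) → π∥ = -19+4·τ ≈ -5.788897, π⊥ = -19+4·τ' ≈ -20.211103 ∉ [-1.6, -0.8) ⇒ out
candidate 2: (m,n)=(5,22) → π∥ = 5+22·τ ≈ 77.661064, π⊥ = 5+22·τ' ≈ -1.661064 ∉ [-1.6, -0.8) ⇒ out
candidate 3: (m,n)=(4,14) → π∥ = 4+14·τ ≈ 50.238859, π⊥ = 4+14·τ' ≈ -0.238859 ∉ [-1.6, -0.8) ⇒ out
candidate 4: (m,n)=(2,10) → π∥ = 2+10·τ ≈ 35.027756, π⊥ = 2+10·τ' ≈ -1.027756 ∈ [-1.6, -0.8) ⇒ IN Λ
candidate 5: (m,n)=(3,10) → π∥ = 3+10·τ ≈ 36.027756, π⊥ = 3+10·τ' ≈ -0.027756 ∉ [-1.6, -0.8) ⇒ out
candidate 6: (m,n)=(-23,17) → π∥ = -23+17·τ ≈ 33.147186, π⊥ = -23+17·τ' ≈ -28.147186 ∉ [-1.6, -0.8) ⇒ out
candidate 7: (m,n)=(6,23) → π∥ = 6+23·τ ≈ 81.963840, π⊥ = 6+23·τ' ≈ -0.963840 ∈ [-1.6, -0.8) ⇒ IN Λ
candidate 8: (m,n)=(2,14) → π∥ = 2+14·τ ≈ 48.238859, π⊥ = 2+14·τ' ≈ -2.238859 ∉ [-1.6, -0.8) ⇒ out
candidate 9: (m,n)=(16,-4) → π∥ = 16-4·τ ≈ 2.788897, π⊥ = 16-4·τ' ≈ 17.211103 ∉ [-1.6, -0.8) ⇒ out

4, 7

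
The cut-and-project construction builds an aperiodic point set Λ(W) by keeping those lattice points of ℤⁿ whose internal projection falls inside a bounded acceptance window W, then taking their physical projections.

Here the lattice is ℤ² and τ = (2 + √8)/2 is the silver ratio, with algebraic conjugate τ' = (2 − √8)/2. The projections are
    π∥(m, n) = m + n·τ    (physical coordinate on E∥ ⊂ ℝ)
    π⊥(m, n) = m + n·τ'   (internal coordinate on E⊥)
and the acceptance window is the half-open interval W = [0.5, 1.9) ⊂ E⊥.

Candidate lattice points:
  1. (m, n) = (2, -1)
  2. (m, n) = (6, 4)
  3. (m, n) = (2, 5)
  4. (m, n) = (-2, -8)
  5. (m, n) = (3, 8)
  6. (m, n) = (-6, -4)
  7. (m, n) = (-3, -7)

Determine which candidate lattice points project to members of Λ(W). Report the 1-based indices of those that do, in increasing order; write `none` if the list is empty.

4

τ' = (2−√8)/2 ≈ -0.41421.
#1 (2,-1): internal coord 2 + (-1)·τ' = +2.41421; +2.41421 ∉ [0.5, 1.9) → out
#2 (6,4): internal coord 6 + (4)·τ' = +4.34315; +4.34315 ∉ [0.5, 1.9) → out
#3 (2,5): internal coord 2 + (5)·τ' = -0.07107; -0.07107 ∉ [0.5, 1.9) → out
#4 (-2,-8): internal coord -2 + (-8)·τ' = +1.31371; +1.31371 ∈ [0.5, 1.9) → IN Λ
#5 (3,8): internal coord 3 + (8)·τ' = -0.31371; -0.31371 ∉ [0.5, 1.9) → out
#6 (-6,-4): internal coord -6 + (-4)·τ' = -4.34315; -4.34315 ∉ [0.5, 1.9) → out
#7 (-3,-7): internal coord -3 + (-7)·τ' = -0.10051; -0.10051 ∉ [0.5, 1.9) → out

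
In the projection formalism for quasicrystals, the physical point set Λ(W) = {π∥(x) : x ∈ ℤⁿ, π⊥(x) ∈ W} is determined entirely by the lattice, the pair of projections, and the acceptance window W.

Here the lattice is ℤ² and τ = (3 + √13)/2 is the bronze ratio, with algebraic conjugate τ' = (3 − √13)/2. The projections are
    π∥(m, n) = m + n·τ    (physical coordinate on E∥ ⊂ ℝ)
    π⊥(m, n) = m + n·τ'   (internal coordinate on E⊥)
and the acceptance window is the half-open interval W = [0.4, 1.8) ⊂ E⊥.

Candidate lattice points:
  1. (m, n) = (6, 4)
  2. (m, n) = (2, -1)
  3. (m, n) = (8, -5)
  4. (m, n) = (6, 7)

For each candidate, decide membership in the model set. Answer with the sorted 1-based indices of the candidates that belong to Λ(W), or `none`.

τ' = (3−√13)/2 ≈ -0.30278.
candidate 1: (m,n)=(6,4) → π∥ = 6+4·τ ≈ 19.21110, π⊥ = 6+4·τ' ≈ 4.78890 ∉ [0.4, 1.8) ⇒ out
candidate 2: (m,n)=(2,-1) → π∥ = 2-1·τ ≈ -1.30278, π⊥ = 2-1·τ' ≈ 2.30278 ∉ [0.4, 1.8) ⇒ out
candidate 3: (m,n)=(8,-5) → π∥ = 8-5·τ ≈ -8.51388, π⊥ = 8-5·τ' ≈ 9.51388 ∉ [0.4, 1.8) ⇒ out
candidate 4: (m,n)=(6,7) → π∥ = 6+7·τ ≈ 29.11943, π⊥ = 6+7·τ' ≈ 3.88057 ∉ [0.4, 1.8) ⇒ out

none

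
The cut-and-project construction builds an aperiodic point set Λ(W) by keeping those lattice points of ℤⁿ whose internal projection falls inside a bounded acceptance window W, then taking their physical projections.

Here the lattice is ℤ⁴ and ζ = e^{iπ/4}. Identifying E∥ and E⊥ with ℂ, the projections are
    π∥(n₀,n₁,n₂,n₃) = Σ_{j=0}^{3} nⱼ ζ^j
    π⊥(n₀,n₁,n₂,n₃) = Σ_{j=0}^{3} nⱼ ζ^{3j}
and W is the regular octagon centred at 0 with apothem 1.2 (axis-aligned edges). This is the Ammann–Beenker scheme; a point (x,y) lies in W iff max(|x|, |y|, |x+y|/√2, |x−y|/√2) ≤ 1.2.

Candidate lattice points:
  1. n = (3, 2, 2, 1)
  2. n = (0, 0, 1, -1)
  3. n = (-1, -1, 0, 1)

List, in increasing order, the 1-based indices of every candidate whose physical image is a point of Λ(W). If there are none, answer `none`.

With ζ = e^{iπ/4} the internal vectors are ζ^0,ζ^3,ζ^6,ζ^9.
#1 (3, 2, 2, 1): internal (2.2929, 0.1213); octagon support 2.2929 vs apothem 1.2 → ∉ W
#2 (0, 0, 1, -1): internal (-0.7071, -1.7071); octagon support 1.7071 vs apothem 1.2 → ∉ W
#3 (-1, -1, 0, 1): internal (0.4142, 0.0000); octagon support 0.4142 vs apothem 1.2 → ∈ W

3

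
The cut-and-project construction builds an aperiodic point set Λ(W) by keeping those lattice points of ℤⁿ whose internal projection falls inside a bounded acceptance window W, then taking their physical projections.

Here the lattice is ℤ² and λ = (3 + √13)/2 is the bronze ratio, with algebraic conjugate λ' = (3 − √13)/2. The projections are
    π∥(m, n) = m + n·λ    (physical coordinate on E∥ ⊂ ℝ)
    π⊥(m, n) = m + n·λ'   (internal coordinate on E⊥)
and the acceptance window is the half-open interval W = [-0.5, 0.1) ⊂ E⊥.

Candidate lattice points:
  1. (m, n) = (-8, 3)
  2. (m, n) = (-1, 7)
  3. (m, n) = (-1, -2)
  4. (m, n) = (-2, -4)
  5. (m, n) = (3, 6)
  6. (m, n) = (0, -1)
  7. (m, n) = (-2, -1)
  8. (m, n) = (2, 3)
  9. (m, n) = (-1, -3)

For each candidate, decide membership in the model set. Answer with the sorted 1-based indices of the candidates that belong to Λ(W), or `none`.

3, 9

Compute λ' = (3−√13)/2 = -0.3028, so π⊥(m,n) = m -0.3028·n.
#1 (-8,3): internal coord -8 + (3)·λ' = -8.9083; -8.9083 ∉ [-0.5, 0.1) → out
#2 (-1,7): internal coord -1 + (7)·λ' = -3.1194; -3.1194 ∉ [-0.5, 0.1) → out
#3 (-1,-2): internal coord -1 + (-2)·λ' = -0.3944; -0.3944 ∈ [-0.5, 0.1) → IN Λ
#4 (-2,-4): internal coord -2 + (-4)·λ' = -0.7889; -0.7889 ∉ [-0.5, 0.1) → out
#5 (3,6): internal coord 3 + (6)·λ' = +1.1833; +1.1833 ∉ [-0.5, 0.1) → out
#6 (0,-1): internal coord 0 + (-1)·λ' = +0.3028; +0.3028 ∉ [-0.5, 0.1) → out
#7 (-2,-1): internal coord -2 + (-1)·λ' = -1.6972; -1.6972 ∉ [-0.5, 0.1) → out
#8 (2,3): internal coord 2 + (3)·λ' = +1.0917; +1.0917 ∉ [-0.5, 0.1) → out
#9 (-1,-3): internal coord -1 + (-3)·λ' = -0.0917; -0.0917 ∈ [-0.5, 0.1) → IN Λ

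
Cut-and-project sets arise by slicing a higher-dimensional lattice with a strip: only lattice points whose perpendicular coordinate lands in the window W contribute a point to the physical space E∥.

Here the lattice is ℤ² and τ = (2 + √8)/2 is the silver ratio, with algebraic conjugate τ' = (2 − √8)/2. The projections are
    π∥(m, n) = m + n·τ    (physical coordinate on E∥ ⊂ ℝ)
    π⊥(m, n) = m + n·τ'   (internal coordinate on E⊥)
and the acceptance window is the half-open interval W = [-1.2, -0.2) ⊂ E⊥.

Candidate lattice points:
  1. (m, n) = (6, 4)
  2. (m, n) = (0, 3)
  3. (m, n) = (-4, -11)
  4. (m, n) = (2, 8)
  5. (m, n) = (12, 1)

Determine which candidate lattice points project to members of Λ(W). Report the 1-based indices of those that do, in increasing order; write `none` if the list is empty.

Numerically τ ≈ 2.4142 and τ' = −1/τ ≈ -0.4142.
[1] lift (6,4): star map gives 4.3431; window check -1.2 ≤ 4.3431 < -0.2 is false → out
[2] lift (0,3): star map gives -1.2426; window check -1.2 ≤ -1.2426 < -0.2 is false → out
[3] lift (-4,-11): star map gives 0.5563; window check -1.2 ≤ 0.5563 < -0.2 is false → out
[4] lift (2,8): star map gives -1.3137; window check -1.2 ≤ -1.3137 < -0.2 is false → out
[5] lift (12,1): star map gives 11.5858; window check -1.2 ≤ 11.5858 < -0.2 is false → out

none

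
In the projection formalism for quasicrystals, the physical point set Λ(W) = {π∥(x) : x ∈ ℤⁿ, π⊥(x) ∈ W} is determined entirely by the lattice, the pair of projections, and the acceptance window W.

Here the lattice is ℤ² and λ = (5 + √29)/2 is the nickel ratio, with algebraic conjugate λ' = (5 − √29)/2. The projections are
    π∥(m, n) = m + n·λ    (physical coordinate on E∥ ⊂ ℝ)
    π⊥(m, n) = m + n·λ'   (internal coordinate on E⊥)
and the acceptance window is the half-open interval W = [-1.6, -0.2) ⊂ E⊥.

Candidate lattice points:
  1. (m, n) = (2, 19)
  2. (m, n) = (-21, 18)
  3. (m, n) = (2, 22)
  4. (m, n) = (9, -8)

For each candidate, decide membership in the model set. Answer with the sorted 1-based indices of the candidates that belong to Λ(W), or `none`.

λ' = (5−√29)/2 ≈ -0.19258.
candidate 1: (m,n)=(2,19) → π∥ = 2+19·λ ≈ 100.65907, π⊥ = 2+19·λ' ≈ -1.65907 ∉ [-1.6, -0.2) ⇒ out
candidate 2: (m,n)=(-21,18) → π∥ = -21+18·λ ≈ 72.46648, π⊥ = -21+18·λ' ≈ -24.46648 ∉ [-1.6, -0.2) ⇒ out
candidate 3: (m,n)=(2,22) → π∥ = 2+22·λ ≈ 116.23681, π⊥ = 2+22·λ' ≈ -2.23681 ∉ [-1.6, -0.2) ⇒ out
candidate 4: (m,n)=(9,-8) → π∥ = 9-8·λ ≈ -32.54066, π⊥ = 9-8·λ' ≈ 10.54066 ∉ [-1.6, -0.2) ⇒ out

none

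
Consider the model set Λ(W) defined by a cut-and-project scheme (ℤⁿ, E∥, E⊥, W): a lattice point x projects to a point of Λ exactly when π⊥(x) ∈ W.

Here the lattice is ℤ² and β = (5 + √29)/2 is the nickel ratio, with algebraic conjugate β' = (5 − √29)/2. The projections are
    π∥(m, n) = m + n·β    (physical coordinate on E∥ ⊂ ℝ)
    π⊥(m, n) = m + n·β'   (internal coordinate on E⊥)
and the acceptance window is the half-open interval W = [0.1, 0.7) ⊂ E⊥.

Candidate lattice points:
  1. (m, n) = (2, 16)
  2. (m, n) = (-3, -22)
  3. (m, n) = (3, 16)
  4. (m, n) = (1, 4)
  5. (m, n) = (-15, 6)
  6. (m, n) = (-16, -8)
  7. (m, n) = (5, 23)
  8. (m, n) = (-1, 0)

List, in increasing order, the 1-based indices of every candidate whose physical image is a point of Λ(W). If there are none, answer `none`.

4, 7

Numerically β ≈ 5.19258 and β' = −1/β ≈ -0.19258.
#1 (2,16): internal coord 2 + (16)·β' = -1.08132; -1.08132 ∉ [0.1, 0.7) → out
#2 (-3,-22): internal coord -3 + (-22)·β' = +1.23681; +1.23681 ∉ [0.1, 0.7) → out
#3 (3,16): internal coord 3 + (16)·β' = -0.08132; -0.08132 ∉ [0.1, 0.7) → out
#4 (1,4): internal coord 1 + (4)·β' = +0.22967; +0.22967 ∈ [0.1, 0.7) → IN Λ
#5 (-15,6): internal coord -15 + (6)·β' = -16.15549; -16.15549 ∉ [0.1, 0.7) → out
#6 (-16,-8): internal coord -16 + (-8)·β' = -14.45934; -14.45934 ∉ [0.1, 0.7) → out
#7 (5,23): internal coord 5 + (23)·β' = +0.57060; +0.57060 ∈ [0.1, 0.7) → IN Λ
#8 (-1,0): internal coord -1 + (0)·β' = -1.00000; -1.00000 ∉ [0.1, 0.7) → out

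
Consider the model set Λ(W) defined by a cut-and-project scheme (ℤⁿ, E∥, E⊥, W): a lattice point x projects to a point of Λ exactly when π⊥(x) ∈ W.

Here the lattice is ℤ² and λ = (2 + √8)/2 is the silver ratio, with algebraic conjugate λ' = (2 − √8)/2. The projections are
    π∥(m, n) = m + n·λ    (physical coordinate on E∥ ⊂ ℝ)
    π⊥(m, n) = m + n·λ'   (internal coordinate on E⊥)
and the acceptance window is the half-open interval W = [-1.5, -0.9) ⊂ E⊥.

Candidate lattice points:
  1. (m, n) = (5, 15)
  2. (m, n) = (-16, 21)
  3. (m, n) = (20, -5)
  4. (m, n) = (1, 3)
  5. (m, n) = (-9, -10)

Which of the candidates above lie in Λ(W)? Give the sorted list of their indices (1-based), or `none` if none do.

1

λ' = (2−√8)/2 ≈ -0.4142.
[1] lift (5,15): star map gives -1.2132; window check -1.5 ≤ -1.2132 < -0.9 is true → IN Λ
[2] lift (-16,21): star map gives -24.6985; window check -1.5 ≤ -24.6985 < -0.9 is false → out
[3] lift (20,-5): star map gives 22.0711; window check -1.5 ≤ 22.0711 < -0.9 is false → out
[4] lift (1,3): star map gives -0.2426; window check -1.5 ≤ -0.2426 < -0.9 is false → out
[5] lift (-9,-10): star map gives -4.8579; window check -1.5 ≤ -4.8579 < -0.9 is false → out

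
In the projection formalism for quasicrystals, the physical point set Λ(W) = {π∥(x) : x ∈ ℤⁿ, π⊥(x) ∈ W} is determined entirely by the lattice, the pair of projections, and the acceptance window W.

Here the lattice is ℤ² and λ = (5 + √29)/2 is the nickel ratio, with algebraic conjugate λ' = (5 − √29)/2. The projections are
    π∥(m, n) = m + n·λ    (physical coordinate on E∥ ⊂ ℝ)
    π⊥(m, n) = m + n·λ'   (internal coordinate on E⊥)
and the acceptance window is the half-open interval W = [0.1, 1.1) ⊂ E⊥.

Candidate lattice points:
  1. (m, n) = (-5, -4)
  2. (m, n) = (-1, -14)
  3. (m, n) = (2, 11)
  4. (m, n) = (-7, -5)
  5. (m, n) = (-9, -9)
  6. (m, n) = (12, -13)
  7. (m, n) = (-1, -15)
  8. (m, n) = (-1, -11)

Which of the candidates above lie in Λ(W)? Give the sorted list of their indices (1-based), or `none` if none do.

λ' = (5−√29)/2 ≈ -0.192582.
[1] lift (-5,-4): star map gives -4.229670; window check 0.1 ≤ -4.229670 < 1.1 is false → out
[2] lift (-1,-14): star map gives 1.696154; window check 0.1 ≤ 1.696154 < 1.1 is false → out
[3] lift (2,11): star map gives -0.118406; window check 0.1 ≤ -0.118406 < 1.1 is false → out
[4] lift (-7,-5): star map gives -6.037088; window check 0.1 ≤ -6.037088 < 1.1 is false → out
[5] lift (-9,-9): star map gives -7.266758; window check 0.1 ≤ -7.266758 < 1.1 is false → out
[6] lift (12,-13): star map gives 14.503571; window check 0.1 ≤ 14.503571 < 1.1 is false → out
[7] lift (-1,-15): star map gives 1.888736; window check 0.1 ≤ 1.888736 < 1.1 is false → out
[8] lift (-1,-11): star map gives 1.118406; window check 0.1 ≤ 1.118406 < 1.1 is false → out

none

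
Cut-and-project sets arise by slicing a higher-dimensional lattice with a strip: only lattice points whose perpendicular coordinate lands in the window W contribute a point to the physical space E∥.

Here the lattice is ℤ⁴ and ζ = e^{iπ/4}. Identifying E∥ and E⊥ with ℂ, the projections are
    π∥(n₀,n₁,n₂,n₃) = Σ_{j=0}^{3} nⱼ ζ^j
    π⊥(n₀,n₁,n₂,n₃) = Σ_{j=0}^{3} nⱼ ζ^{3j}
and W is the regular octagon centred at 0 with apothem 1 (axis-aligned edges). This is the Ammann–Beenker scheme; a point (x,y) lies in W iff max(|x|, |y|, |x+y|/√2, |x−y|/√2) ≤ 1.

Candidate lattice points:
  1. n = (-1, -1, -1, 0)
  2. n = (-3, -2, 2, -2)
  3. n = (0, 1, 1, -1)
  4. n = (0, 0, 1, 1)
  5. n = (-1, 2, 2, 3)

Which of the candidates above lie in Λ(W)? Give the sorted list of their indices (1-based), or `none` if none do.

1, 4

With ζ = e^{iπ/4} the internal vectors are ζ^0,ζ^3,ζ^6,ζ^9.
#1 (-1, -1, -1, 0): internal (-0.2929, 0.2929); octagon support 0.4142 vs apothem 1 → ∈ W
#2 (-3, -2, 2, -2): internal (-3.0000, -4.8284); octagon support 5.5355 vs apothem 1 → ∉ W
#3 (0, 1, 1, -1): internal (-1.4142, -1.0000); octagon support 1.7071 vs apothem 1 → ∉ W
#4 (0, 0, 1, 1): internal (0.7071, -0.2929); octagon support 0.7071 vs apothem 1 → ∈ W
#5 (-1, 2, 2, 3): internal (-0.2929, 1.5355); octagon support 1.5355 vs apothem 1 → ∉ W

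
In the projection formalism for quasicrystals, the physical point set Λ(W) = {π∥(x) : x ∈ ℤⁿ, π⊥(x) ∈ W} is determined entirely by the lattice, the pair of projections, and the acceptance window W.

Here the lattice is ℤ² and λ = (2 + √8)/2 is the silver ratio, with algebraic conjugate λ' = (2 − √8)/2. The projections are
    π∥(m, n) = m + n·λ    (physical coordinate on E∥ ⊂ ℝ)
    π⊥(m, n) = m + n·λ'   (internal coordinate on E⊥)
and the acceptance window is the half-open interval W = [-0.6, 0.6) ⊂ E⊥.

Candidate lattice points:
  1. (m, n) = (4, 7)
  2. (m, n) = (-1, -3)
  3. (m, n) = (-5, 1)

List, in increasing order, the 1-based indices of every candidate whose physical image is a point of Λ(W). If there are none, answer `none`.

2

Compute λ' = (2−√8)/2 = -0.4142, so π⊥(m,n) = m -0.4142·n.
[1] lift (4,7): star map gives 1.1005; window check -0.6 ≤ 1.1005 < 0.6 is false → out
[2] lift (-1,-3): star map gives 0.2426; window check -0.6 ≤ 0.2426 < 0.6 is true → IN Λ
[3] lift (-5,1): star map gives -5.4142; window check -0.6 ≤ -5.4142 < 0.6 is false → out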